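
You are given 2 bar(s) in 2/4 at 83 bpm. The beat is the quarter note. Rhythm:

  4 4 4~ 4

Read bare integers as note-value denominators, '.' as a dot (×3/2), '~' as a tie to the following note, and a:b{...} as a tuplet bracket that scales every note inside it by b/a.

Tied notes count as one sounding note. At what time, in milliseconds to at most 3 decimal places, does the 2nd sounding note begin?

note 2 onset = 1b = 722.892ms

1. 0.0ms @ 0 + 722.892ms (1)
2. 722.892ms @ 1 + 722.892ms (1)
3. 1445.783ms @ 2 + 1445.783ms (2)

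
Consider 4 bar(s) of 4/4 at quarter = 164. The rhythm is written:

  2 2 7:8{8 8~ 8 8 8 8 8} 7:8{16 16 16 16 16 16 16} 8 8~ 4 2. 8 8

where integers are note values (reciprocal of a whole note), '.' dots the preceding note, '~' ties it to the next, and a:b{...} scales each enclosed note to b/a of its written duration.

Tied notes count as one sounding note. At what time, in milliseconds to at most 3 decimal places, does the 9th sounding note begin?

note 9 onset = 8b = 2926.829ms

1. 0.0ms @ 0 + 731.707ms (2)
2. 731.707ms @ 2 + 731.707ms (2)
3. 1463.415ms @ 4 + 209.059ms (4/7)
4. 1672.474ms @ 32/7 + 418.118ms (8/7)
5. 2090.592ms @ 40/7 + 209.059ms (4/7)
6. 2299.652ms @ 44/7 + 209.059ms (4/7)
7. 2508.711ms @ 48/7 + 209.059ms (4/7)
8. 2717.77ms @ 52/7 + 209.059ms (4/7)
9. 2926.829ms @ 8 + 104.53ms (2/7)
10. 3031.359ms @ 58/7 + 104.53ms (2/7)
11. 3135.889ms @ 60/7 + 104.53ms (2/7)
12. 3240.418ms @ 62/7 + 104.53ms (2/7)
13. 3344.948ms @ 64/7 + 104.53ms (2/7)
14. 3449.477ms @ 66/7 + 104.53ms (2/7)
15. 3554.007ms @ 68/7 + 104.53ms (2/7)
16. 3658.537ms @ 10 + 182.927ms (1/2)
17. 3841.463ms @ 21/2 + 548.78ms (3/2)
18. 4390.244ms @ 12 + 1097.561ms (3)
19. 5487.805ms @ 15 + 182.927ms (1/2)
20. 5670.732ms @ 31/2 + 182.927ms (1/2)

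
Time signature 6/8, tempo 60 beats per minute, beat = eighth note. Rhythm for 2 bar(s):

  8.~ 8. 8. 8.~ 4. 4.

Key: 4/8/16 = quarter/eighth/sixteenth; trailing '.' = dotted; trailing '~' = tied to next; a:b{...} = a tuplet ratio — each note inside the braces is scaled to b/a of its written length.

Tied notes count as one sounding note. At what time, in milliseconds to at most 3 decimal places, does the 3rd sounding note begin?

1. 0.0ms @ 0 + 3000.0ms (3)
2. 3000.0ms @ 3 + 1500.0ms (3/2)
3. 4500.0ms @ 9/2 + 4500.0ms (9/2)
4. 9000.0ms @ 9 + 3000.0ms (3)

note 3 onset = 9/2b = 4500.0ms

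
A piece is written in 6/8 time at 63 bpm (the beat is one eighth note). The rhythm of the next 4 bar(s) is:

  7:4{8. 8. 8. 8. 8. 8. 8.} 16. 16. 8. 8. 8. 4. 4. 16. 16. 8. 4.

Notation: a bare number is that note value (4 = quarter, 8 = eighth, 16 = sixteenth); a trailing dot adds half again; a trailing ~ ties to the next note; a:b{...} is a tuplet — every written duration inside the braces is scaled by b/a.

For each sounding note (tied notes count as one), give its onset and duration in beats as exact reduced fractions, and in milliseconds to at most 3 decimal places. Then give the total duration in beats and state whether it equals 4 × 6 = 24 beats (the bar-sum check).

1) 0.0ms=0b +816.327ms=6/7b
2) 816.327ms=6/7b +816.327ms=6/7b
3) 1632.653ms=12/7b +816.327ms=6/7b
4) 2448.98ms=18/7b +816.327ms=6/7b
5) 3265.306ms=24/7b +816.327ms=6/7b
6) 4081.633ms=30/7b +816.327ms=6/7b
7) 4897.959ms=36/7b +816.327ms=6/7b
8) 5714.286ms=6b +714.286ms=3/4b
9) 6428.571ms=27/4b +714.286ms=3/4b
10) 7142.857ms=15/2b +1428.571ms=3/2b
11) 8571.429ms=9b +1428.571ms=3/2b
12) 10000.0ms=21/2b +1428.571ms=3/2b
13) 11428.571ms=12b +2857.143ms=3b
14) 14285.714ms=15b +2857.143ms=3b
15) 17142.857ms=18b +714.286ms=3/4b
16) 17857.143ms=75/4b +714.286ms=3/4b
17) 18571.429ms=39/2b +1428.571ms=3/2b
18) 20000.0ms=21b +2857.143ms=3b
Σ=24b of 24 (63bpm 6/8) — PASS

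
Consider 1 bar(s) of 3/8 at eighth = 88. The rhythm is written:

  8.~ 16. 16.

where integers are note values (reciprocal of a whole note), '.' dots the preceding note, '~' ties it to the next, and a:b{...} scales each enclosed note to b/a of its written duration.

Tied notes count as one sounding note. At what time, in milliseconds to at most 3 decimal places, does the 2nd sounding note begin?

note 2 onset = 9/4b = 1534.091ms

1. 0.0ms @ 0 + 1534.091ms (9/4)
2. 1534.091ms @ 9/4 + 511.364ms (3/4)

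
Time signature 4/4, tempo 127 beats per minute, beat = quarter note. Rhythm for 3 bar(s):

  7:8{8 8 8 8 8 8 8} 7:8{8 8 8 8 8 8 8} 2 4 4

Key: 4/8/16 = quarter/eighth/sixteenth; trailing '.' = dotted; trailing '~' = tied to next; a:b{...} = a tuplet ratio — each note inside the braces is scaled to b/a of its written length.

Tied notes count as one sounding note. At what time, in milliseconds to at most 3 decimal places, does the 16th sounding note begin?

1. 0.0ms @ 0 + 269.966ms (4/7)
2. 269.966ms @ 4/7 + 269.966ms (4/7)
3. 539.933ms @ 8/7 + 269.966ms (4/7)
4. 809.899ms @ 12/7 + 269.966ms (4/7)
5. 1079.865ms @ 16/7 + 269.966ms (4/7)
6. 1349.831ms @ 20/7 + 269.966ms (4/7)
7. 1619.798ms @ 24/7 + 269.966ms (4/7)
8. 1889.764ms @ 4 + 269.966ms (4/7)
9. 2159.73ms @ 32/7 + 269.966ms (4/7)
10. 2429.696ms @ 36/7 + 269.966ms (4/7)
11. 2699.663ms @ 40/7 + 269.966ms (4/7)
12. 2969.629ms @ 44/7 + 269.966ms (4/7)
13. 3239.595ms @ 48/7 + 269.966ms (4/7)
14. 3509.561ms @ 52/7 + 269.966ms (4/7)
15. 3779.528ms @ 8 + 944.882ms (2)
16. 4724.409ms @ 10 + 472.441ms (1)
17. 5196.85ms @ 11 + 472.441ms (1)

note 16 onset = 10b = 4724.409ms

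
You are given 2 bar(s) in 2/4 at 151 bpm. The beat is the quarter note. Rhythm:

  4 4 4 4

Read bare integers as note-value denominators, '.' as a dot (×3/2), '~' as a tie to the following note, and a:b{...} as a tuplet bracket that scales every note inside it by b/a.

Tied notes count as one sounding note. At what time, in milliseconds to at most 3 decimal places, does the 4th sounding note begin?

note 4 onset = 3b = 1192.053ms

1. 0.0ms @ 0 + 397.351ms (1)
2. 397.351ms @ 1 + 397.351ms (1)
3. 794.702ms @ 2 + 397.351ms (1)
4. 1192.053ms @ 3 + 397.351ms (1)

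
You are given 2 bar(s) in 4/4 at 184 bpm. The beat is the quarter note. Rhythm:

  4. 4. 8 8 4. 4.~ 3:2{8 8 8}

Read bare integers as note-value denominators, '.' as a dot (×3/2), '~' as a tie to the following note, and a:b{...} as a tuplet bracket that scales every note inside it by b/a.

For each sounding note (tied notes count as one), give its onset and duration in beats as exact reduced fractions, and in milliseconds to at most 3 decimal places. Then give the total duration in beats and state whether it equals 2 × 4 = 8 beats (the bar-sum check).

1) 0.0ms=0b +489.13ms=3/2b
2) 489.13ms=3/2b +489.13ms=3/2b
3) 978.261ms=3b +163.043ms=1/2b
4) 1141.304ms=7/2b +163.043ms=1/2b
5) 1304.348ms=4b +489.13ms=3/2b
6) 1793.478ms=11/2b +597.826ms=11/6b
7) 2391.304ms=22/3b +108.696ms=1/3b
8) 2500.0ms=23/3b +108.696ms=1/3b
Σ=8b of 8 (184bpm 4/4) — PASS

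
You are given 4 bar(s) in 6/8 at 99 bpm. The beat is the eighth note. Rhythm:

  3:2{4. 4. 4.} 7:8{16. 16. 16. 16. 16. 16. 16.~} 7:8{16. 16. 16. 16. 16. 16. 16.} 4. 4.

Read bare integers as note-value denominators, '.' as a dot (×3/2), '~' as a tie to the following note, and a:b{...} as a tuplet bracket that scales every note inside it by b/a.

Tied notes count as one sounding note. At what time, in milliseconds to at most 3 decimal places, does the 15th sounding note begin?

note 15 onset = 114/7b = 9870.13ms

1. 0.0ms @ 0 + 1212.121ms (2)
2. 1212.121ms @ 2 + 1212.121ms (2)
3. 2424.242ms @ 4 + 1212.121ms (2)
4. 3636.364ms @ 6 + 519.481ms (6/7)
5. 4155.844ms @ 48/7 + 519.481ms (6/7)
6. 4675.325ms @ 54/7 + 519.481ms (6/7)
7. 5194.805ms @ 60/7 + 519.481ms (6/7)
8. 5714.286ms @ 66/7 + 519.481ms (6/7)
9. 6233.766ms @ 72/7 + 519.481ms (6/7)
10. 6753.247ms @ 78/7 + 1038.961ms (12/7)
11. 7792.208ms @ 90/7 + 519.481ms (6/7)
12. 8311.688ms @ 96/7 + 519.481ms (6/7)
13. 8831.169ms @ 102/7 + 519.481ms (6/7)
14. 9350.649ms @ 108/7 + 519.481ms (6/7)
15. 9870.13ms @ 114/7 + 519.481ms (6/7)
16. 10389.61ms @ 120/7 + 519.481ms (6/7)
17. 10909.091ms @ 18 + 1818.182ms (3)
18. 12727.273ms @ 21 + 1818.182ms (3)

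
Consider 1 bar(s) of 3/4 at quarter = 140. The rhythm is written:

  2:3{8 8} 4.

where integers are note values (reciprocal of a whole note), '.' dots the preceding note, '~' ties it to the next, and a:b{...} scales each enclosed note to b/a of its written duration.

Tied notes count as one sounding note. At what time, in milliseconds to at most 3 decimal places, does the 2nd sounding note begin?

1. 0.0ms @ 0 + 321.429ms (3/4)
2. 321.429ms @ 3/4 + 321.429ms (3/4)
3. 642.857ms @ 3/2 + 642.857ms (3/2)

note 2 onset = 3/4b = 321.429ms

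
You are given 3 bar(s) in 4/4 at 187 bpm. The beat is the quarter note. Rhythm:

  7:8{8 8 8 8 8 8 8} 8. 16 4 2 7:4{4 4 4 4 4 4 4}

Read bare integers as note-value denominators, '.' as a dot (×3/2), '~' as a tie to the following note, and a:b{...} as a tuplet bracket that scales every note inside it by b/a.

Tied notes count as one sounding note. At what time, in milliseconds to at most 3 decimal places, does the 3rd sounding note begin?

1. 0.0ms @ 0 + 183.346ms (4/7)
2. 183.346ms @ 4/7 + 183.346ms (4/7)
3. 366.692ms @ 8/7 + 183.346ms (4/7)
4. 550.038ms @ 12/7 + 183.346ms (4/7)
5. 733.384ms @ 16/7 + 183.346ms (4/7)
6. 916.73ms @ 20/7 + 183.346ms (4/7)
7. 1100.076ms @ 24/7 + 183.346ms (4/7)
8. 1283.422ms @ 4 + 240.642ms (3/4)
9. 1524.064ms @ 19/4 + 80.214ms (1/4)
10. 1604.278ms @ 5 + 320.856ms (1)
11. 1925.134ms @ 6 + 641.711ms (2)
12. 2566.845ms @ 8 + 183.346ms (4/7)
13. 2750.191ms @ 60/7 + 183.346ms (4/7)
14. 2933.537ms @ 64/7 + 183.346ms (4/7)
15. 3116.883ms @ 68/7 + 183.346ms (4/7)
16. 3300.229ms @ 72/7 + 183.346ms (4/7)
17. 3483.575ms @ 76/7 + 183.346ms (4/7)
18. 3666.921ms @ 80/7 + 183.346ms (4/7)

note 3 onset = 8/7b = 366.692ms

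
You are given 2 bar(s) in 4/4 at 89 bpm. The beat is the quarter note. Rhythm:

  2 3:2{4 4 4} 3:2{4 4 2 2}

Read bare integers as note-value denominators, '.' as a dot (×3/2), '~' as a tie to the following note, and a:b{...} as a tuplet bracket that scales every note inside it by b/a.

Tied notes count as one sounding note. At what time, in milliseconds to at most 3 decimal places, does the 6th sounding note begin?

note 6 onset = 14/3b = 3146.067ms

1. 0.0ms @ 0 + 1348.315ms (2)
2. 1348.315ms @ 2 + 449.438ms (2/3)
3. 1797.753ms @ 8/3 + 449.438ms (2/3)
4. 2247.191ms @ 10/3 + 449.438ms (2/3)
5. 2696.629ms @ 4 + 449.438ms (2/3)
6. 3146.067ms @ 14/3 + 449.438ms (2/3)
7. 3595.506ms @ 16/3 + 898.876ms (4/3)
8. 4494.382ms @ 20/3 + 898.876ms (4/3)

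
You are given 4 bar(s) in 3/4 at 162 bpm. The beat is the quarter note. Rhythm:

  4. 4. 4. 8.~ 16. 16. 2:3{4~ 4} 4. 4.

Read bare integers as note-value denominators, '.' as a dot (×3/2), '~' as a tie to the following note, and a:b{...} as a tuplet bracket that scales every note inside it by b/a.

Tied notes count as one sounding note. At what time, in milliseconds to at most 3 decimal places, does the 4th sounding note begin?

1. 0.0ms @ 0 + 555.556ms (3/2)
2. 555.556ms @ 3/2 + 555.556ms (3/2)
3. 1111.111ms @ 3 + 555.556ms (3/2)
4. 1666.667ms @ 9/2 + 416.667ms (9/8)
5. 2083.333ms @ 45/8 + 138.889ms (3/8)
6. 2222.222ms @ 6 + 1111.111ms (3)
7. 3333.333ms @ 9 + 555.556ms (3/2)
8. 3888.889ms @ 21/2 + 555.556ms (3/2)

note 4 onset = 9/2b = 1666.667ms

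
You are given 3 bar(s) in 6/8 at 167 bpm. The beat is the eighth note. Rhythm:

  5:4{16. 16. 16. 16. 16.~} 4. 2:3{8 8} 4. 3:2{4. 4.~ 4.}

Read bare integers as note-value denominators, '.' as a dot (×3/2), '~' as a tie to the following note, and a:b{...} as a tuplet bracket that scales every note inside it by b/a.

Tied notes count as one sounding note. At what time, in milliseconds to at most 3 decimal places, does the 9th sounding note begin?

1. 0.0ms @ 0 + 215.569ms (3/5)
2. 215.569ms @ 3/5 + 215.569ms (3/5)
3. 431.138ms @ 6/5 + 215.569ms (3/5)
4. 646.707ms @ 9/5 + 215.569ms (3/5)
5. 862.275ms @ 12/5 + 1293.413ms (18/5)
6. 2155.689ms @ 6 + 538.922ms (3/2)
7. 2694.611ms @ 15/2 + 538.922ms (3/2)
8. 3233.533ms @ 9 + 1077.844ms (3)
9. 4311.377ms @ 12 + 718.563ms (2)
10. 5029.94ms @ 14 + 1437.126ms (4)

note 9 onset = 12b = 4311.377ms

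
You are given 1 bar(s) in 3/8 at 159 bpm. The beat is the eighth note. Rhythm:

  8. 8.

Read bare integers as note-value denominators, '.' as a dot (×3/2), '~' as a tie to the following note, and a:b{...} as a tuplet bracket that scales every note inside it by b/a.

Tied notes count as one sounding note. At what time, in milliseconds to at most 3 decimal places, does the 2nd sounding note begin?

note 2 onset = 3/2b = 566.038ms

1. 0.0ms @ 0 + 566.038ms (3/2)
2. 566.038ms @ 3/2 + 566.038ms (3/2)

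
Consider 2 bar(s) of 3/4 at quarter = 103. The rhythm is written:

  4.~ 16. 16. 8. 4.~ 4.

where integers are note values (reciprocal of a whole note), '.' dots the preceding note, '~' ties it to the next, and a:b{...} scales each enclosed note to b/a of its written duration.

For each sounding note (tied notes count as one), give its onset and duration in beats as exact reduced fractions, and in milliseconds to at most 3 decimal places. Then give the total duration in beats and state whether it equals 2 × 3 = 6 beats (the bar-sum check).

1) 0.0ms=0b +1092.233ms=15/8b
2) 1092.233ms=15/8b +218.447ms=3/8b
3) 1310.68ms=9/4b +436.893ms=3/4b
4) 1747.573ms=3b +1747.573ms=3b
Σ=6b of 6 (103bpm 3/4) — PASS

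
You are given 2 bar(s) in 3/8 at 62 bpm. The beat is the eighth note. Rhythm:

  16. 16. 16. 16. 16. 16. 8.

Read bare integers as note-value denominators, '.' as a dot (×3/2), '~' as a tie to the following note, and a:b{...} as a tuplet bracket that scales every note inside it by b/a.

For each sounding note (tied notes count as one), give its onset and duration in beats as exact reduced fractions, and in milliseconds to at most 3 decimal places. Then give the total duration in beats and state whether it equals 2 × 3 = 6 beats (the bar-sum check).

1) 0.0ms=0b +725.806ms=3/4b
2) 725.806ms=3/4b +725.806ms=3/4b
3) 1451.613ms=3/2b +725.806ms=3/4b
4) 2177.419ms=9/4b +725.806ms=3/4b
5) 2903.226ms=3b +725.806ms=3/4b
6) 3629.032ms=15/4b +725.806ms=3/4b
7) 4354.839ms=9/2b +1451.613ms=3/2b
Σ=6b of 6 (62bpm 3/8) — PASS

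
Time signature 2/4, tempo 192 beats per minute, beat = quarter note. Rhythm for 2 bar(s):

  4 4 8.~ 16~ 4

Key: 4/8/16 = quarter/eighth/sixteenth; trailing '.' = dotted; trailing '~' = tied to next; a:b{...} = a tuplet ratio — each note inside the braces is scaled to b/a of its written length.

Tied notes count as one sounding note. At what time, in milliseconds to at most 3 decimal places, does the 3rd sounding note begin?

1. 0.0ms @ 0 + 312.5ms (1)
2. 312.5ms @ 1 + 312.5ms (1)
3. 625.0ms @ 2 + 625.0ms (2)

note 3 onset = 2b = 625.0ms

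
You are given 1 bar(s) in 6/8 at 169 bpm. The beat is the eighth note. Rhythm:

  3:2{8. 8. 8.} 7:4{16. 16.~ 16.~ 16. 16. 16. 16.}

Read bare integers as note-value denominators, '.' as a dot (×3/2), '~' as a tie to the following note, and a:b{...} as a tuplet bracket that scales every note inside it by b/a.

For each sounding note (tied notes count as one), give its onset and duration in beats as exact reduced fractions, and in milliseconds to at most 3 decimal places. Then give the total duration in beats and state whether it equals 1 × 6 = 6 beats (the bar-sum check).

1) 0.0ms=0b +355.03ms=1b
2) 355.03ms=1b +355.03ms=1b
3) 710.059ms=2b +355.03ms=1b
4) 1065.089ms=3b +152.156ms=3/7b
5) 1217.244ms=24/7b +456.467ms=9/7b
6) 1673.711ms=33/7b +152.156ms=3/7b
7) 1825.866ms=36/7b +152.156ms=3/7b
8) 1978.022ms=39/7b +152.156ms=3/7b
Σ=6b of 6 (169bpm 6/8) — PASS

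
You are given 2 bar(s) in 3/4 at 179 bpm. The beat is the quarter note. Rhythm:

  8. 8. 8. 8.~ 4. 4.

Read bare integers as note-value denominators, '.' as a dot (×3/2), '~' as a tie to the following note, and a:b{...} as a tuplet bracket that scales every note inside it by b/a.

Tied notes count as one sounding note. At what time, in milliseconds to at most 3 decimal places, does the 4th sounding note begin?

note 4 onset = 9/4b = 754.19ms

1. 0.0ms @ 0 + 251.397ms (3/4)
2. 251.397ms @ 3/4 + 251.397ms (3/4)
3. 502.793ms @ 3/2 + 251.397ms (3/4)
4. 754.19ms @ 9/4 + 754.19ms (9/4)
5. 1508.38ms @ 9/2 + 502.793ms (3/2)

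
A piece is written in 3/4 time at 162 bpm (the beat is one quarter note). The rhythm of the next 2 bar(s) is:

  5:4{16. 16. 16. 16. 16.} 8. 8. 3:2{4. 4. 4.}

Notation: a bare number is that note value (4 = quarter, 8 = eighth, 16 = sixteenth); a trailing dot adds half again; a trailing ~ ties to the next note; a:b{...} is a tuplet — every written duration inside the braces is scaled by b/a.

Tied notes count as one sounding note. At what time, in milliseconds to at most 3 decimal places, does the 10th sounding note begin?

1. 0.0ms @ 0 + 111.111ms (3/10)
2. 111.111ms @ 3/10 + 111.111ms (3/10)
3. 222.222ms @ 3/5 + 111.111ms (3/10)
4. 333.333ms @ 9/10 + 111.111ms (3/10)
5. 444.444ms @ 6/5 + 111.111ms (3/10)
6. 555.556ms @ 3/2 + 277.778ms (3/4)
7. 833.333ms @ 9/4 + 277.778ms (3/4)
8. 1111.111ms @ 3 + 370.37ms (1)
9. 1481.481ms @ 4 + 370.37ms (1)
10. 1851.852ms @ 5 + 370.37ms (1)

note 10 onset = 5b = 1851.852ms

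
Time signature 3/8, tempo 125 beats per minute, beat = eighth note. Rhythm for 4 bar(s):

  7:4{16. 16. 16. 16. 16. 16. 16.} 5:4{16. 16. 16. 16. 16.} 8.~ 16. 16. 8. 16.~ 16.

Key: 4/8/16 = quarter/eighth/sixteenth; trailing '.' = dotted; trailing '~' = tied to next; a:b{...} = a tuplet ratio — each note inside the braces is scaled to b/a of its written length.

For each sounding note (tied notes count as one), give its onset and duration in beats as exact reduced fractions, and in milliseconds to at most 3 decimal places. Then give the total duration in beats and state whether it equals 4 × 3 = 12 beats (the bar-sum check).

1) 0.0ms=0b +205.714ms=3/7b
2) 205.714ms=3/7b +205.714ms=3/7b
3) 411.429ms=6/7b +205.714ms=3/7b
4) 617.143ms=9/7b +205.714ms=3/7b
5) 822.857ms=12/7b +205.714ms=3/7b
6) 1028.571ms=15/7b +205.714ms=3/7b
7) 1234.286ms=18/7b +205.714ms=3/7b
8) 1440.0ms=3b +288.0ms=3/5b
9) 1728.0ms=18/5b +288.0ms=3/5b
10) 2016.0ms=21/5b +288.0ms=3/5b
11) 2304.0ms=24/5b +288.0ms=3/5b
12) 2592.0ms=27/5b +288.0ms=3/5b
13) 2880.0ms=6b +1080.0ms=9/4b
14) 3960.0ms=33/4b +360.0ms=3/4b
15) 4320.0ms=9b +720.0ms=3/2b
16) 5040.0ms=21/2b +720.0ms=3/2b
Σ=12b of 12 (125bpm 3/8) — PASS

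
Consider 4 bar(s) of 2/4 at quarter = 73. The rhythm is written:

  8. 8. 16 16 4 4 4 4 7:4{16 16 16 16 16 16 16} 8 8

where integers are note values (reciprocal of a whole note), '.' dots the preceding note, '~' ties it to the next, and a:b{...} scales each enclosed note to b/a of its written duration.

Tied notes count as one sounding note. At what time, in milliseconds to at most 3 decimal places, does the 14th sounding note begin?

1. 0.0ms @ 0 + 616.438ms (3/4)
2. 616.438ms @ 3/4 + 616.438ms (3/4)
3. 1232.877ms @ 3/2 + 205.479ms (1/4)
4. 1438.356ms @ 7/4 + 205.479ms (1/4)
5. 1643.836ms @ 2 + 821.918ms (1)
6. 2465.753ms @ 3 + 821.918ms (1)
7. 3287.671ms @ 4 + 821.918ms (1)
8. 4109.589ms @ 5 + 821.918ms (1)
9. 4931.507ms @ 6 + 117.417ms (1/7)
10. 5048.924ms @ 43/7 + 117.417ms (1/7)
11. 5166.341ms @ 44/7 + 117.417ms (1/7)
12. 5283.757ms @ 45/7 + 117.417ms (1/7)
13. 5401.174ms @ 46/7 + 117.417ms (1/7)
14. 5518.591ms @ 47/7 + 117.417ms (1/7)
15. 5636.008ms @ 48/7 + 117.417ms (1/7)
16. 5753.425ms @ 7 + 410.959ms (1/2)
17. 6164.384ms @ 15/2 + 410.959ms (1/2)

note 14 onset = 47/7b = 5518.591ms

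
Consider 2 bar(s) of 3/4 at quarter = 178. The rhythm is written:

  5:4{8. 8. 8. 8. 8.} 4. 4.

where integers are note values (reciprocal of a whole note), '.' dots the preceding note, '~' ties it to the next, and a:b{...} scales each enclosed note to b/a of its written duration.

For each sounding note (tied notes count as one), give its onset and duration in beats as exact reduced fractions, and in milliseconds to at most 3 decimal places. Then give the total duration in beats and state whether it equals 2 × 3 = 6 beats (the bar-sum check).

1) 0.0ms=0b +202.247ms=3/5b
2) 202.247ms=3/5b +202.247ms=3/5b
3) 404.494ms=6/5b +202.247ms=3/5b
4) 606.742ms=9/5b +202.247ms=3/5b
5) 808.989ms=12/5b +202.247ms=3/5b
6) 1011.236ms=3b +505.618ms=3/2b
7) 1516.854ms=9/2b +505.618ms=3/2b
Σ=6b of 6 (178bpm 3/4) — PASS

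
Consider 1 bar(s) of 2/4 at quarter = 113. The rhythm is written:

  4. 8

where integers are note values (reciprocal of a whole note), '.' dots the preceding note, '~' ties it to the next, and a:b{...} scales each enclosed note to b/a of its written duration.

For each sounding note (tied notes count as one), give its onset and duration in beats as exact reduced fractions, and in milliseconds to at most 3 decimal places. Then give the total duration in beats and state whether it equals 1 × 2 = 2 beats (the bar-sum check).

1) 0.0ms=0b +796.46ms=3/2b
2) 796.46ms=3/2b +265.487ms=1/2b
Σ=2b of 2 (113bpm 2/4) — PASS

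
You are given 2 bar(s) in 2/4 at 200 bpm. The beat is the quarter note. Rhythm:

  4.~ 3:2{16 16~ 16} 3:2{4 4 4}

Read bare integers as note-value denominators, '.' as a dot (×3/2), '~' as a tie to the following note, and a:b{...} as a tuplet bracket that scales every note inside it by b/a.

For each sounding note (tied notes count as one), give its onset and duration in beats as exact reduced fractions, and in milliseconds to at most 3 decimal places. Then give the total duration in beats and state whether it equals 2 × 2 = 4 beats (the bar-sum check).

1) 0.0ms=0b +500.0ms=5/3b
2) 500.0ms=5/3b +100.0ms=1/3b
3) 600.0ms=2b +200.0ms=2/3b
4) 800.0ms=8/3b +200.0ms=2/3b
5) 1000.0ms=10/3b +200.0ms=2/3b
Σ=4b of 4 (200bpm 2/4) — PASS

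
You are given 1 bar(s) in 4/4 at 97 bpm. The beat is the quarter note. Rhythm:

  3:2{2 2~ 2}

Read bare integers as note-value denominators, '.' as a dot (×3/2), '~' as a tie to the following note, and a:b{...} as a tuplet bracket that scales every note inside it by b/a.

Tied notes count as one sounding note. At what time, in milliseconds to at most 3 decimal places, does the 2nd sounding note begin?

1. 0.0ms @ 0 + 824.742ms (4/3)
2. 824.742ms @ 4/3 + 1649.485ms (8/3)

note 2 onset = 4/3b = 824.742ms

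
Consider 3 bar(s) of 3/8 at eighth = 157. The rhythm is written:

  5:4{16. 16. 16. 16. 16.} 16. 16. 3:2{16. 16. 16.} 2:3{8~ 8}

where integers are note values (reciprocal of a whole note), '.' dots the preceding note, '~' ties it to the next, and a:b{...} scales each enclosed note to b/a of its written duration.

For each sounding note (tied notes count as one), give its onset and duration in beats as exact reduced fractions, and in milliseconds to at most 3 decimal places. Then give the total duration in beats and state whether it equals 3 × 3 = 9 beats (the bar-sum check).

1) 0.0ms=0b +229.299ms=3/5b
2) 229.299ms=3/5b +229.299ms=3/5b
3) 458.599ms=6/5b +229.299ms=3/5b
4) 687.898ms=9/5b +229.299ms=3/5b
5) 917.197ms=12/5b +229.299ms=3/5b
6) 1146.497ms=3b +286.624ms=3/4b
7) 1433.121ms=15/4b +286.624ms=3/4b
8) 1719.745ms=9/2b +191.083ms=1/2b
9) 1910.828ms=5b +191.083ms=1/2b
10) 2101.911ms=11/2b +191.083ms=1/2b
11) 2292.994ms=6b +1146.497ms=3b
Σ=9b of 9 (157bpm 3/8) — PASS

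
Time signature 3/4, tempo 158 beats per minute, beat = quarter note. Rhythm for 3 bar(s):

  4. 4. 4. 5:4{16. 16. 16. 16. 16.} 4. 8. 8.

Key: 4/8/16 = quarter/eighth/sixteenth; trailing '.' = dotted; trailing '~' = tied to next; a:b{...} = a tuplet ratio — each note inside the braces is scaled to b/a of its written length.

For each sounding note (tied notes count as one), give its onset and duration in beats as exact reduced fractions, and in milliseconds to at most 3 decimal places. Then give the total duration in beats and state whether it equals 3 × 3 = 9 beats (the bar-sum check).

1) 0.0ms=0b +569.62ms=3/2b
2) 569.62ms=3/2b +569.62ms=3/2b
3) 1139.241ms=3b +569.62ms=3/2b
4) 1708.861ms=9/2b +113.924ms=3/10b
5) 1822.785ms=24/5b +113.924ms=3/10b
6) 1936.709ms=51/10b +113.924ms=3/10b
7) 2050.633ms=27/5b +113.924ms=3/10b
8) 2164.557ms=57/10b +113.924ms=3/10b
9) 2278.481ms=6b +569.62ms=3/2b
10) 2848.101ms=15/2b +284.81ms=3/4b
11) 3132.911ms=33/4b +284.81ms=3/4b
Σ=9b of 9 (158bpm 3/4) — PASS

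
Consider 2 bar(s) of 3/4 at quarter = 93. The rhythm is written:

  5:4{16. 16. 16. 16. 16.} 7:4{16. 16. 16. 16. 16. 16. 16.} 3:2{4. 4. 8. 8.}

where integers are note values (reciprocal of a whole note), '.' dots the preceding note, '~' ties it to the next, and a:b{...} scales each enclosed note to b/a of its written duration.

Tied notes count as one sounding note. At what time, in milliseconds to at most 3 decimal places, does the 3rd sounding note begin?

1. 0.0ms @ 0 + 193.548ms (3/10)
2. 193.548ms @ 3/10 + 193.548ms (3/10)
3. 387.097ms @ 3/5 + 193.548ms (3/10)
4. 580.645ms @ 9/10 + 193.548ms (3/10)
5. 774.194ms @ 6/5 + 193.548ms (3/10)
6. 967.742ms @ 3/2 + 138.249ms (3/14)
7. 1105.991ms @ 12/7 + 138.249ms (3/14)
8. 1244.24ms @ 27/14 + 138.249ms (3/14)
9. 1382.488ms @ 15/7 + 138.249ms (3/14)
10. 1520.737ms @ 33/14 + 138.249ms (3/14)
11. 1658.986ms @ 18/7 + 138.249ms (3/14)
12. 1797.235ms @ 39/14 + 138.249ms (3/14)
13. 1935.484ms @ 3 + 645.161ms (1)
14. 2580.645ms @ 4 + 645.161ms (1)
15. 3225.806ms @ 5 + 322.581ms (1/2)
16. 3548.387ms @ 11/2 + 322.581ms (1/2)

note 3 onset = 3/5b = 387.097ms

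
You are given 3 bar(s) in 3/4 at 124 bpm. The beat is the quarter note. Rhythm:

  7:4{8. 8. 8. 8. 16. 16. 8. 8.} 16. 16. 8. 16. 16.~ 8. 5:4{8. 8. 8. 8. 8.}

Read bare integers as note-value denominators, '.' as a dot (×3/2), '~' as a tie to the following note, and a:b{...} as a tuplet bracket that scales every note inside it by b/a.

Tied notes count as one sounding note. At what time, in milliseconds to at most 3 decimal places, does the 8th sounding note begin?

1. 0.0ms @ 0 + 207.373ms (3/7)
2. 207.373ms @ 3/7 + 207.373ms (3/7)
3. 414.747ms @ 6/7 + 207.373ms (3/7)
4. 622.12ms @ 9/7 + 207.373ms (3/7)
5. 829.493ms @ 12/7 + 103.687ms (3/14)
6. 933.18ms @ 27/14 + 103.687ms (3/14)
7. 1036.866ms @ 15/7 + 207.373ms (3/7)
8. 1244.24ms @ 18/7 + 207.373ms (3/7)
9. 1451.613ms @ 3 + 181.452ms (3/8)
10. 1633.065ms @ 27/8 + 181.452ms (3/8)
11. 1814.516ms @ 15/4 + 362.903ms (3/4)
12. 2177.419ms @ 9/2 + 181.452ms (3/8)
13. 2358.871ms @ 39/8 + 544.355ms (9/8)
14. 2903.226ms @ 6 + 290.323ms (3/5)
15. 3193.548ms @ 33/5 + 290.323ms (3/5)
16. 3483.871ms @ 36/5 + 290.323ms (3/5)
17. 3774.194ms @ 39/5 + 290.323ms (3/5)
18. 4064.516ms @ 42/5 + 290.323ms (3/5)

note 8 onset = 18/7b = 1244.24ms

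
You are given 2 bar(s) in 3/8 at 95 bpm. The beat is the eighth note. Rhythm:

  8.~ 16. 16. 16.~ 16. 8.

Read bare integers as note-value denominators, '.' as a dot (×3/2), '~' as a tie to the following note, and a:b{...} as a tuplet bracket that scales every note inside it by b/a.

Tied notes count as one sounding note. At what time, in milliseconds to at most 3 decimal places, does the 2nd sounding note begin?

note 2 onset = 9/4b = 1421.053ms

1. 0.0ms @ 0 + 1421.053ms (9/4)
2. 1421.053ms @ 9/4 + 473.684ms (3/4)
3. 1894.737ms @ 3 + 947.368ms (3/2)
4. 2842.105ms @ 9/2 + 947.368ms (3/2)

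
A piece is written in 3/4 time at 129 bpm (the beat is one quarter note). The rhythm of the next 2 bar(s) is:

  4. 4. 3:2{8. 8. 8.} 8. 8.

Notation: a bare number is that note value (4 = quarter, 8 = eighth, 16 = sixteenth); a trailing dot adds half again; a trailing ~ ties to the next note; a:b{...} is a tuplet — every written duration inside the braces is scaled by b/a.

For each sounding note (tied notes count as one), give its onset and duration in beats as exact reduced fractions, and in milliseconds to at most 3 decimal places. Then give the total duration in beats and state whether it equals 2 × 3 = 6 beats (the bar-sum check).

1) 0.0ms=0b +697.674ms=3/2b
2) 697.674ms=3/2b +697.674ms=3/2b
3) 1395.349ms=3b +232.558ms=1/2b
4) 1627.907ms=7/2b +232.558ms=1/2b
5) 1860.465ms=4b +232.558ms=1/2b
6) 2093.023ms=9/2b +348.837ms=3/4b
7) 2441.86ms=21/4b +348.837ms=3/4b
Σ=6b of 6 (129bpm 3/4) — PASS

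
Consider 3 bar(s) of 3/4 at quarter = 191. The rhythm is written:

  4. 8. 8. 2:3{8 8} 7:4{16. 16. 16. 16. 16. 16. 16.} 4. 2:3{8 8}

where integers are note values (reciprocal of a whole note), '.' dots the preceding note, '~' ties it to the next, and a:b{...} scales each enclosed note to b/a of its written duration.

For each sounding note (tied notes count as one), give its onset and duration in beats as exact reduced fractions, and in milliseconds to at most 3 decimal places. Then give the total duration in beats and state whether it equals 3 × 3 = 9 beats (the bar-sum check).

1) 0.0ms=0b +471.204ms=3/2b
2) 471.204ms=3/2b +235.602ms=3/4b
3) 706.806ms=9/4b +235.602ms=3/4b
4) 942.408ms=3b +235.602ms=3/4b
5) 1178.01ms=15/4b +235.602ms=3/4b
6) 1413.613ms=9/2b +67.315ms=3/14b
7) 1480.927ms=33/7b +67.315ms=3/14b
8) 1548.242ms=69/14b +67.315ms=3/14b
9) 1615.557ms=36/7b +67.315ms=3/14b
10) 1682.872ms=75/14b +67.315ms=3/14b
11) 1750.187ms=39/7b +67.315ms=3/14b
12) 1817.502ms=81/14b +67.315ms=3/14b
13) 1884.817ms=6b +471.204ms=3/2b
14) 2356.021ms=15/2b +235.602ms=3/4b
15) 2591.623ms=33/4b +235.602ms=3/4b
Σ=9b of 9 (191bpm 3/4) — PASS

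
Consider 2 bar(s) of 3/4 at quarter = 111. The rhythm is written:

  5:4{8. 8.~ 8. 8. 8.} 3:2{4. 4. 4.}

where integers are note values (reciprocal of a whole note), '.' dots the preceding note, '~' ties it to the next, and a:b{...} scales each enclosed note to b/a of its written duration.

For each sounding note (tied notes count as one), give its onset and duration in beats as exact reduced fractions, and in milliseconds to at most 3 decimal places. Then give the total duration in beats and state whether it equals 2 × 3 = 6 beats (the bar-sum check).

1) 0.0ms=0b +324.324ms=3/5b
2) 324.324ms=3/5b +648.649ms=6/5b
3) 972.973ms=9/5b +324.324ms=3/5b
4) 1297.297ms=12/5b +324.324ms=3/5b
5) 1621.622ms=3b +540.541ms=1b
6) 2162.162ms=4b +540.541ms=1b
7) 2702.703ms=5b +540.541ms=1b
Σ=6b of 6 (111bpm 3/4) — PASS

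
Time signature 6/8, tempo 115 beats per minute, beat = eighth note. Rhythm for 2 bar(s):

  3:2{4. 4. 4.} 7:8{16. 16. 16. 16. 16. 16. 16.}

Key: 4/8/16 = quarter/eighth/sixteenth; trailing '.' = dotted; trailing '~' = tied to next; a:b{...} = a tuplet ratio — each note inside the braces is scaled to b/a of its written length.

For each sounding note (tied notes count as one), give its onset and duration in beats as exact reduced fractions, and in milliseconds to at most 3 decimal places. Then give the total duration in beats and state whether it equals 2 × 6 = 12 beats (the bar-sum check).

1) 0.0ms=0b +1043.478ms=2b
2) 1043.478ms=2b +1043.478ms=2b
3) 2086.957ms=4b +1043.478ms=2b
4) 3130.435ms=6b +447.205ms=6/7b
5) 3577.64ms=48/7b +447.205ms=6/7b
6) 4024.845ms=54/7b +447.205ms=6/7b
7) 4472.05ms=60/7b +447.205ms=6/7b
8) 4919.255ms=66/7b +447.205ms=6/7b
9) 5366.46ms=72/7b +447.205ms=6/7b
10) 5813.665ms=78/7b +447.205ms=6/7b
Σ=12b of 12 (115bpm 6/8) — PASS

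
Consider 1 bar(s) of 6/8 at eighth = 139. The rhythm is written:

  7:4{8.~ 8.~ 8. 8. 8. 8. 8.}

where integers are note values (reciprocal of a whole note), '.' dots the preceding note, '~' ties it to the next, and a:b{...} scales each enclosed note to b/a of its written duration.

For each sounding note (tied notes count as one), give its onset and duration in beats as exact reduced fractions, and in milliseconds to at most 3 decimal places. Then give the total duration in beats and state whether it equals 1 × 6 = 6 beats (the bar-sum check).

1) 0.0ms=0b +1109.969ms=18/7b
2) 1109.969ms=18/7b +369.99ms=6/7b
3) 1479.959ms=24/7b +369.99ms=6/7b
4) 1849.949ms=30/7b +369.99ms=6/7b
5) 2219.938ms=36/7b +369.99ms=6/7b
Σ=6b of 6 (139bpm 6/8) — PASS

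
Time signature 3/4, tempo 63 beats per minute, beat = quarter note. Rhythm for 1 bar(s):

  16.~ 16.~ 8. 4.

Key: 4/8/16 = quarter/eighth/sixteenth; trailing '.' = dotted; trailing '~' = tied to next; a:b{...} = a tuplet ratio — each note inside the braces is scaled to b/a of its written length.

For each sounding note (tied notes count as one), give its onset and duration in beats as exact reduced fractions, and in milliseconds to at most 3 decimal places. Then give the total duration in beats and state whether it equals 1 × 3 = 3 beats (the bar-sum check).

1) 0.0ms=0b +1428.571ms=3/2b
2) 1428.571ms=3/2b +1428.571ms=3/2b
Σ=3b of 3 (63bpm 3/4) — PASS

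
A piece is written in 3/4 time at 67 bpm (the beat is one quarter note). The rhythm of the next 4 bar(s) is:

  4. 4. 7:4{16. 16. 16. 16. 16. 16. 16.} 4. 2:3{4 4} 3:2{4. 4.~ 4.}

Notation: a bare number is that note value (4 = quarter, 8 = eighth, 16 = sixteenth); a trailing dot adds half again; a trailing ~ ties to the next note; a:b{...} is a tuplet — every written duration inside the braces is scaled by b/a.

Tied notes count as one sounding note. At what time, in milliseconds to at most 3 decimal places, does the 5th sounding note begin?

note 5 onset = 24/7b = 3070.362ms

1. 0.0ms @ 0 + 1343.284ms (3/2)
2. 1343.284ms @ 3/2 + 1343.284ms (3/2)
3. 2686.567ms @ 3 + 191.898ms (3/14)
4. 2878.465ms @ 45/14 + 191.898ms (3/14)
5. 3070.362ms @ 24/7 + 191.898ms (3/14)
6. 3262.26ms @ 51/14 + 191.898ms (3/14)
7. 3454.158ms @ 27/7 + 191.898ms (3/14)
8. 3646.055ms @ 57/14 + 191.898ms (3/14)
9. 3837.953ms @ 30/7 + 191.898ms (3/14)
10. 4029.851ms @ 9/2 + 1343.284ms (3/2)
11. 5373.134ms @ 6 + 1343.284ms (3/2)
12. 6716.418ms @ 15/2 + 1343.284ms (3/2)
13. 8059.701ms @ 9 + 895.522ms (1)
14. 8955.224ms @ 10 + 1791.045ms (2)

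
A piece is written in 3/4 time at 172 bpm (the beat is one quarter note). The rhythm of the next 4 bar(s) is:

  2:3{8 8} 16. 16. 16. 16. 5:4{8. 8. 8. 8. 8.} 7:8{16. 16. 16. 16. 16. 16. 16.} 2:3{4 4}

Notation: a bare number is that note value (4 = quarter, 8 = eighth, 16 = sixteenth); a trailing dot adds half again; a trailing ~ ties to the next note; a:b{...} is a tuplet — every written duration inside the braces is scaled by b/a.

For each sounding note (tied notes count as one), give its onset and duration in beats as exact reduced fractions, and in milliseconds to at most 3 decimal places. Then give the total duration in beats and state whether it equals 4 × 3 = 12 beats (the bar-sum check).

1) 0.0ms=0b +261.628ms=3/4b
2) 261.628ms=3/4b +261.628ms=3/4b
3) 523.256ms=3/2b +130.814ms=3/8b
4) 654.07ms=15/8b +130.814ms=3/8b
5) 784.884ms=9/4b +130.814ms=3/8b
6) 915.698ms=21/8b +130.814ms=3/8b
7) 1046.512ms=3b +209.302ms=3/5b
8) 1255.814ms=18/5b +209.302ms=3/5b
9) 1465.116ms=21/5b +209.302ms=3/5b
10) 1674.419ms=24/5b +209.302ms=3/5b
11) 1883.721ms=27/5b +209.302ms=3/5b
12) 2093.023ms=6b +149.502ms=3/7b
13) 2242.525ms=45/7b +149.502ms=3/7b
14) 2392.027ms=48/7b +149.502ms=3/7b
15) 2541.528ms=51/7b +149.502ms=3/7b
16) 2691.03ms=54/7b +149.502ms=3/7b
17) 2840.532ms=57/7b +149.502ms=3/7b
18) 2990.033ms=60/7b +149.502ms=3/7b
19) 3139.535ms=9b +523.256ms=3/2b
20) 3662.791ms=21/2b +523.256ms=3/2b
Σ=12b of 12 (172bpm 3/4) — PASS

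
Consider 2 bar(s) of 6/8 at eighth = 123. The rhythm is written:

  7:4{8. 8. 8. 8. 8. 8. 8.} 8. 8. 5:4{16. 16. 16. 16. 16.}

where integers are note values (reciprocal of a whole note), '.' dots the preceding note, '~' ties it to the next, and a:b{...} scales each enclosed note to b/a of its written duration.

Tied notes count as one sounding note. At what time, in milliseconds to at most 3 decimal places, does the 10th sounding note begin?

note 10 onset = 9b = 4390.244ms

1. 0.0ms @ 0 + 418.118ms (6/7)
2. 418.118ms @ 6/7 + 418.118ms (6/7)
3. 836.237ms @ 12/7 + 418.118ms (6/7)
4. 1254.355ms @ 18/7 + 418.118ms (6/7)
5. 1672.474ms @ 24/7 + 418.118ms (6/7)
6. 2090.592ms @ 30/7 + 418.118ms (6/7)
7. 2508.711ms @ 36/7 + 418.118ms (6/7)
8. 2926.829ms @ 6 + 731.707ms (3/2)
9. 3658.537ms @ 15/2 + 731.707ms (3/2)
10. 4390.244ms @ 9 + 292.683ms (3/5)
11. 4682.927ms @ 48/5 + 292.683ms (3/5)
12. 4975.61ms @ 51/5 + 292.683ms (3/5)
13. 5268.293ms @ 54/5 + 292.683ms (3/5)
14. 5560.976ms @ 57/5 + 292.683ms (3/5)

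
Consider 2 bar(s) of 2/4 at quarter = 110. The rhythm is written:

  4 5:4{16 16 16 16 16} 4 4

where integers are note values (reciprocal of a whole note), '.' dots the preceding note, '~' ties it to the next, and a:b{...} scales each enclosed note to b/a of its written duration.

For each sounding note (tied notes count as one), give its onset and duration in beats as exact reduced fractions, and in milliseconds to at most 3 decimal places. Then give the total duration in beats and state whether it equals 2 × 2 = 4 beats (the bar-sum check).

1) 0.0ms=0b +545.455ms=1b
2) 545.455ms=1b +109.091ms=1/5b
3) 654.545ms=6/5b +109.091ms=1/5b
4) 763.636ms=7/5b +109.091ms=1/5b
5) 872.727ms=8/5b +109.091ms=1/5b
6) 981.818ms=9/5b +109.091ms=1/5b
7) 1090.909ms=2b +545.455ms=1b
8) 1636.364ms=3b +545.455ms=1b
Σ=4b of 4 (110bpm 2/4) — PASS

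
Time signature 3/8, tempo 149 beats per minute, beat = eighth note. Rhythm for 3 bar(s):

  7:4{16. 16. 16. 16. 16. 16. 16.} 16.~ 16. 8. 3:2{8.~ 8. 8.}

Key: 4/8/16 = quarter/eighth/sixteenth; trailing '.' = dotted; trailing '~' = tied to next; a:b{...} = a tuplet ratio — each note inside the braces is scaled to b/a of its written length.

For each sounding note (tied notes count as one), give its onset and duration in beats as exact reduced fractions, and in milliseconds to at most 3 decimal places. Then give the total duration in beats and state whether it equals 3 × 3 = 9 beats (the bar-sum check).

1) 0.0ms=0b +172.579ms=3/7b
2) 172.579ms=3/7b +172.579ms=3/7b
3) 345.158ms=6/7b +172.579ms=3/7b
4) 517.737ms=9/7b +172.579ms=3/7b
5) 690.316ms=12/7b +172.579ms=3/7b
6) 862.895ms=15/7b +172.579ms=3/7b
7) 1035.475ms=18/7b +172.579ms=3/7b
8) 1208.054ms=3b +604.027ms=3/2b
9) 1812.081ms=9/2b +604.027ms=3/2b
10) 2416.107ms=6b +805.369ms=2b
11) 3221.477ms=8b +402.685ms=1b
Σ=9b of 9 (149bpm 3/8) — PASS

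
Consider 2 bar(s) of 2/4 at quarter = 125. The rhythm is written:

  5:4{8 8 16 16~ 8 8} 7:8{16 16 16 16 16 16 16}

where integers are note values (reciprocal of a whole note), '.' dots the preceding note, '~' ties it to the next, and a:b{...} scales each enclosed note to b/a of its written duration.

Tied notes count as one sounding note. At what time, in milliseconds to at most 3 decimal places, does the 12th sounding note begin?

note 12 onset = 26/7b = 1782.857ms

1. 0.0ms @ 0 + 192.0ms (2/5)
2. 192.0ms @ 2/5 + 192.0ms (2/5)
3. 384.0ms @ 4/5 + 96.0ms (1/5)
4. 480.0ms @ 1 + 288.0ms (3/5)
5. 768.0ms @ 8/5 + 192.0ms (2/5)
6. 960.0ms @ 2 + 137.143ms (2/7)
7. 1097.143ms @ 16/7 + 137.143ms (2/7)
8. 1234.286ms @ 18/7 + 137.143ms (2/7)
9. 1371.429ms @ 20/7 + 137.143ms (2/7)
10. 1508.571ms @ 22/7 + 137.143ms (2/7)
11. 1645.714ms @ 24/7 + 137.143ms (2/7)
12. 1782.857ms @ 26/7 + 137.143ms (2/7)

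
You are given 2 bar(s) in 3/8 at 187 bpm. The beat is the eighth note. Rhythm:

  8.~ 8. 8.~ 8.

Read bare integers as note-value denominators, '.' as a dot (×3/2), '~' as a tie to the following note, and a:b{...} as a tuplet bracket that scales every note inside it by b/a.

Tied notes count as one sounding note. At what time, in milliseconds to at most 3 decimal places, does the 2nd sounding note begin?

note 2 onset = 3b = 962.567ms

1. 0.0ms @ 0 + 962.567ms (3)
2. 962.567ms @ 3 + 962.567ms (3)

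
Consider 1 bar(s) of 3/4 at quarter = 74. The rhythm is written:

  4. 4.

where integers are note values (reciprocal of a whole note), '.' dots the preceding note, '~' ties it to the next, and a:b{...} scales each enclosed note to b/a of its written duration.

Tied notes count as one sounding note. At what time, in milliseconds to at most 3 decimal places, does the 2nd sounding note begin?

1. 0.0ms @ 0 + 1216.216ms (3/2)
2. 1216.216ms @ 3/2 + 1216.216ms (3/2)

note 2 onset = 3/2b = 1216.216ms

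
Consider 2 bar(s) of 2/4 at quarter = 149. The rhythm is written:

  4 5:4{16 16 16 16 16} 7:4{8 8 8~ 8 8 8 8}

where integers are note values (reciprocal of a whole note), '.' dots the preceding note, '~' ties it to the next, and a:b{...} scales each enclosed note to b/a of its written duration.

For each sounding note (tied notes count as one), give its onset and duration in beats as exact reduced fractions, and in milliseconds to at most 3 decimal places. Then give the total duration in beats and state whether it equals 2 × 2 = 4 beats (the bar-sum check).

1) 0.0ms=0b +402.685ms=1b
2) 402.685ms=1b +80.537ms=1/5b
3) 483.221ms=6/5b +80.537ms=1/5b
4) 563.758ms=7/5b +80.537ms=1/5b
5) 644.295ms=8/5b +80.537ms=1/5b
6) 724.832ms=9/5b +80.537ms=1/5b
7) 805.369ms=2b +115.053ms=2/7b
8) 920.422ms=16/7b +115.053ms=2/7b
9) 1035.475ms=18/7b +230.105ms=4/7b
10) 1265.58ms=22/7b +115.053ms=2/7b
11) 1380.633ms=24/7b +115.053ms=2/7b
12) 1495.686ms=26/7b +115.053ms=2/7b
Σ=4b of 4 (149bpm 2/4) — PASS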